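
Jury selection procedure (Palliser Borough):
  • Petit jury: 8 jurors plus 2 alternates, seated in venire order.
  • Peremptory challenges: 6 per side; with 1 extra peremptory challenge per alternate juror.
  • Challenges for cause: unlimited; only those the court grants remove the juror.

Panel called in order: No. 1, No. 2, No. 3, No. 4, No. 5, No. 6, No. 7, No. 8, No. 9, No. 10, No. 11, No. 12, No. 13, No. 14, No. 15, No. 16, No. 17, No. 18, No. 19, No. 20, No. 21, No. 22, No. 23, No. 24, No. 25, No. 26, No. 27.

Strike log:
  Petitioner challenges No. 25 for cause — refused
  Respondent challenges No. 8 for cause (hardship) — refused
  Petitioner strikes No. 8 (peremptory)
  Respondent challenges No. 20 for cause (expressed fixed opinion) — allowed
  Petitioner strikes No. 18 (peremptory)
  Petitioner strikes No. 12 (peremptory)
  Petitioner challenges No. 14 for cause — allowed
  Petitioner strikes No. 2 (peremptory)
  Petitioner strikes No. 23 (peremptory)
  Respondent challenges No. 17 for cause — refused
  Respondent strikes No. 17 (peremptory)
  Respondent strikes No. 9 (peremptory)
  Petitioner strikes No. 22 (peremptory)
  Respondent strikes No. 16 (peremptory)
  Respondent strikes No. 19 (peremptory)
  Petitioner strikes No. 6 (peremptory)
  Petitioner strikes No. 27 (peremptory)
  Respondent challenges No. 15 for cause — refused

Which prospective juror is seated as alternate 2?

21

Removed: #2, #6, #8, #9, #12, #14, #16, #17, #18, #19, #20, #22, #23, #27. (#15, #25 stay — for-cause denied.)
Filling seats in venire order through position 10: #1, #3, #4, #5, #7, #10, #11, #13, #15, #21.
So alternate 2 is #21.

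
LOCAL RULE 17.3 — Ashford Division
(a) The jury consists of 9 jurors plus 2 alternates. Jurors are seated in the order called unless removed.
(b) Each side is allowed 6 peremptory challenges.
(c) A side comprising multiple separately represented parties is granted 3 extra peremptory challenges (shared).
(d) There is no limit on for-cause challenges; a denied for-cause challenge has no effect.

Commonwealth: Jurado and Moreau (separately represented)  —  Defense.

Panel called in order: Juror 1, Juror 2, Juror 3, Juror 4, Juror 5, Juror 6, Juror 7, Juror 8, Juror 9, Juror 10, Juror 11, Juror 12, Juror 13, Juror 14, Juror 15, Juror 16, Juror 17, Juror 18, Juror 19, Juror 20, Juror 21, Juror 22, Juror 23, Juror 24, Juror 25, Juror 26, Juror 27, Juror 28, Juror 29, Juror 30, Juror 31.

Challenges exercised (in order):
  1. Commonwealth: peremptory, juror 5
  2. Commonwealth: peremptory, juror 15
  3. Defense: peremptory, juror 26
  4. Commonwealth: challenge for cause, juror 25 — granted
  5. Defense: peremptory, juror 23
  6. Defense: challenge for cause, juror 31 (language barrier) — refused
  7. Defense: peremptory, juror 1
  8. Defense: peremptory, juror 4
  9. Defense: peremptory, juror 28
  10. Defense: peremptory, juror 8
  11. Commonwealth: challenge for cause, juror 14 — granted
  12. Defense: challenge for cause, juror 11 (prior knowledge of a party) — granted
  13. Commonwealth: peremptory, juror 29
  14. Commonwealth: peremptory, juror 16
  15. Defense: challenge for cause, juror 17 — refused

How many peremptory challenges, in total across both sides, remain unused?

5

Commonwealth allotment: 6 base + 3 multi-party = 9. Defense allotment: 6.
Commonwealth peremptories used: #5, #15, #29, #16 — 4 (for-cause on #25, #14 don't count).
Defense peremptories used: #26, #23, #1, #4, #28, #8 — 6 (for-cause on #31, #11, #17 don't count).
Remaining: (9 − 4) + (6 − 6) = 5.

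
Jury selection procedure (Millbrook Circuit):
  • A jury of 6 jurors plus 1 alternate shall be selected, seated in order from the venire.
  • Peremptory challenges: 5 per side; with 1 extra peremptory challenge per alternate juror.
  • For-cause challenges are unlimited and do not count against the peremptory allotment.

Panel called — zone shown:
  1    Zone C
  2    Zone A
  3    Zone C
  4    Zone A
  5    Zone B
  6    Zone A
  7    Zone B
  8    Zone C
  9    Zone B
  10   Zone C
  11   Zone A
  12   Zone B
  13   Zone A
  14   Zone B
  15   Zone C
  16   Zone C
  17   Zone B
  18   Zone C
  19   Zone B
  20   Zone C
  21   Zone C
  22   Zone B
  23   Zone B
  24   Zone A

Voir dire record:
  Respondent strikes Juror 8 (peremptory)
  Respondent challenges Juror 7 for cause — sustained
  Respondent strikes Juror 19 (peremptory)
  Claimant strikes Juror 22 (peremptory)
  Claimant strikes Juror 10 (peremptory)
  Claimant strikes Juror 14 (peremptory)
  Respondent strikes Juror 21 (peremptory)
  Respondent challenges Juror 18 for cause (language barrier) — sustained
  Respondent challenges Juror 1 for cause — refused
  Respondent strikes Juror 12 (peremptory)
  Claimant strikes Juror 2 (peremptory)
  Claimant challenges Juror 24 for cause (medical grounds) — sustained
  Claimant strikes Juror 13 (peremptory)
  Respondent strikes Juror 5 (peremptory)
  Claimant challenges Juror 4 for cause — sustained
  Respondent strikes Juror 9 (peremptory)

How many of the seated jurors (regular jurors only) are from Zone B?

0

Removed: #2, #4, #5, #7, #8, #9, #10, #12, #13, #14, #18, #19, #21, #22, #24.
Seated jurors 1–6: #1, #3, #6, #11, #15, #16 (alternates #17 not counted).
None of those are in Zone B → 0.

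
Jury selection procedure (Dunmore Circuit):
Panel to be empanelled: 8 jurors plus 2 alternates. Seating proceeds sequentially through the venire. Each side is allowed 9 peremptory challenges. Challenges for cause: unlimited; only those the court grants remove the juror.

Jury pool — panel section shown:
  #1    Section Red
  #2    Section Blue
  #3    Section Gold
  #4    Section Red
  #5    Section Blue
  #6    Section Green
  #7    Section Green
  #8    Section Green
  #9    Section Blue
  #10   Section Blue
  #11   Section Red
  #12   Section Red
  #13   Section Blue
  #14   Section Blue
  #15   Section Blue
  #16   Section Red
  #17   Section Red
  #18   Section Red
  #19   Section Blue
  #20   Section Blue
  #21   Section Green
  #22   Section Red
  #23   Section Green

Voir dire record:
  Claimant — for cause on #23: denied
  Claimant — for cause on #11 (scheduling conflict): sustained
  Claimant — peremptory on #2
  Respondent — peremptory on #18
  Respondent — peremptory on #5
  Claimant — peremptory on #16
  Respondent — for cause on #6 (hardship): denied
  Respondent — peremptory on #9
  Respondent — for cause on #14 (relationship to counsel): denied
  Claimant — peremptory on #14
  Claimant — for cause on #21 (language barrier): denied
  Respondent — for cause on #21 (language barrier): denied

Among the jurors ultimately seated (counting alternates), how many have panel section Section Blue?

Removed: #2, #5, #9, #11, #14, #16, #18.
Seated (10 incl. alternates): #1, #3, #4, #6, #7, #8, #10, #12, #13, #15.
Of those, in Section Blue: #10, #13, #15 → 3.

3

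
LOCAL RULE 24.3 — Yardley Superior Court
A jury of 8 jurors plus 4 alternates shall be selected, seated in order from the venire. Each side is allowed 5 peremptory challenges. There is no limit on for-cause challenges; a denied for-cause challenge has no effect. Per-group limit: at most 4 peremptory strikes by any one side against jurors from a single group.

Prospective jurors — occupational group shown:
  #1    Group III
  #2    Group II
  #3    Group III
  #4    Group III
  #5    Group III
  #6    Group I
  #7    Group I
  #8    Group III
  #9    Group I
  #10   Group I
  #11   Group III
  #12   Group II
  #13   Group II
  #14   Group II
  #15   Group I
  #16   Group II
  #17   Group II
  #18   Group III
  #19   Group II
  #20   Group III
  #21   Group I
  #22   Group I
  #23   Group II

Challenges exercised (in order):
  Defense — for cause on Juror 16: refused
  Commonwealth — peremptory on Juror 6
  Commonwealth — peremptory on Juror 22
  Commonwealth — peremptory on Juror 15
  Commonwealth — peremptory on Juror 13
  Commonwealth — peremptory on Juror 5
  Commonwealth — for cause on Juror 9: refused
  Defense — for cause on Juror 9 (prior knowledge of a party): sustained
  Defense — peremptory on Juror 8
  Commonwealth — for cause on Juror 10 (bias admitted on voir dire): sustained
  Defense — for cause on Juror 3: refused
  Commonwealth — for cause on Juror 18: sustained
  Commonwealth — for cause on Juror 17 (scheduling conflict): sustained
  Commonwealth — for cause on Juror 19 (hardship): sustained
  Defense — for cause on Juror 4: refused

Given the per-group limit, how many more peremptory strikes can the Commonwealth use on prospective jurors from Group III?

Commonwealth peremptories so far: #6, #22, #15, #13, #5 — 5 of 5 used, 0 left overall.
Against Group III: #5 — 1 used; per-group cap 4 leaves 3.
Binding limit: min(0, 3) = 0.

0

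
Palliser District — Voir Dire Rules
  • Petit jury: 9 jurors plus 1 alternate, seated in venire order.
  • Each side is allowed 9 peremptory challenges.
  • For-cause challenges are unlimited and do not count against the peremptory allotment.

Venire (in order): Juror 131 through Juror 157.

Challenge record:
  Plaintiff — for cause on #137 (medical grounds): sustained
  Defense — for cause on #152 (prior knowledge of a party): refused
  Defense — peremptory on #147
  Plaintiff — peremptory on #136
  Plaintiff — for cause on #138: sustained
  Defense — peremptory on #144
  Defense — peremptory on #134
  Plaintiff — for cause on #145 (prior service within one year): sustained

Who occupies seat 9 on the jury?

143

Removed: #134, #136, #137, #138, #144, #145, #147. (#152 stays — for-cause denied.)
Seating in order: seats 1–9 → #131, #132, #133, #135, #139, #140, #141, #142, #143; alternates → #146.
So seat 9 is #143.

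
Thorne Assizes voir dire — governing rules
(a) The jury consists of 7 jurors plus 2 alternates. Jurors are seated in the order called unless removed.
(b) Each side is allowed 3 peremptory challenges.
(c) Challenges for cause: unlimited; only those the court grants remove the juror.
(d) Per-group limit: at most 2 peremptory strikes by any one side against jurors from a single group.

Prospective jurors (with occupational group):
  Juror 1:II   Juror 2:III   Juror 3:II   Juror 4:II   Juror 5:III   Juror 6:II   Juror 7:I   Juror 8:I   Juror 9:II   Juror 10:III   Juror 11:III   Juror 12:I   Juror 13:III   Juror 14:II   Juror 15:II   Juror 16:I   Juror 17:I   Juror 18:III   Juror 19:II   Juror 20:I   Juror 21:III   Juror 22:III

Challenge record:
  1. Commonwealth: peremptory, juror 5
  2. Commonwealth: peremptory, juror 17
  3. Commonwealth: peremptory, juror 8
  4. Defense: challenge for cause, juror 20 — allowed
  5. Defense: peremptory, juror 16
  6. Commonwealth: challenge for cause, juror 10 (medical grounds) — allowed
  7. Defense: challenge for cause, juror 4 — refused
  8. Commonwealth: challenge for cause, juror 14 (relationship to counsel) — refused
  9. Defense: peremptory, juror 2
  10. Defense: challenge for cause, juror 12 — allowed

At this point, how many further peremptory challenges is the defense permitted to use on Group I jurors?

Defense peremptories so far: #16, #2 — 2 of 3 used, 1 left overall.
Against Group I: #16 — 1 used; per-group cap 2 leaves 1.
Binding limit: min(1, 1) = 1.

1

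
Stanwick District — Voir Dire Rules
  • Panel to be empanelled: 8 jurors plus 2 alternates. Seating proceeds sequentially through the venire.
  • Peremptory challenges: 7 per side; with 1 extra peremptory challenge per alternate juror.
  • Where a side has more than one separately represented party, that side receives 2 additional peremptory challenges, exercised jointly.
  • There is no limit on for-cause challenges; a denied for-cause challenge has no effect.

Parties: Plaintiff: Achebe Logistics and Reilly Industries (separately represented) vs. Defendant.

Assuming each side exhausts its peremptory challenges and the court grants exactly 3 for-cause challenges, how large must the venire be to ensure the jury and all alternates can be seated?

33

Seats to fill: 8 + 2 alternates = 10.
Peremptories — Plaintiff: 7 + 1×2 + 2 = 11; Defendant: 7 + 1×2 = 9; total 20.
For-cause removals: 3.
Minimum venire: 10 + 20 + 3 = 33.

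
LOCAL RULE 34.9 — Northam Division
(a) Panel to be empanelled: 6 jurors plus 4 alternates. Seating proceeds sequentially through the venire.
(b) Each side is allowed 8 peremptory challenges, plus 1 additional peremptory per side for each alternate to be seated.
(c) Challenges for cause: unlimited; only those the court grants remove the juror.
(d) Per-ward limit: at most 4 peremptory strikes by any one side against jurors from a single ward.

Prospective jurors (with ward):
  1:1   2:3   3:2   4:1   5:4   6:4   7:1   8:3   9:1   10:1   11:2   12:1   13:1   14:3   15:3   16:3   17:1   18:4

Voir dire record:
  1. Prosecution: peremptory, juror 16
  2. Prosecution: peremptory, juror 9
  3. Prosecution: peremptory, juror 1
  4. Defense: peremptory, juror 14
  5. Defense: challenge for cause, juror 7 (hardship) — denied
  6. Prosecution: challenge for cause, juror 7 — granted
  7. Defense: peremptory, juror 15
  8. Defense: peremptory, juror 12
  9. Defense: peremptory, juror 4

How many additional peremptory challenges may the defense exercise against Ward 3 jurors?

2

Defense peremptories so far: #14, #15, #12, #4 — 4 of 12 used, 8 left overall.
Against Ward 3: #14, #15 — 2 used; per-ward cap 4 leaves 2.
Binding limit: min(8, 2) = 2.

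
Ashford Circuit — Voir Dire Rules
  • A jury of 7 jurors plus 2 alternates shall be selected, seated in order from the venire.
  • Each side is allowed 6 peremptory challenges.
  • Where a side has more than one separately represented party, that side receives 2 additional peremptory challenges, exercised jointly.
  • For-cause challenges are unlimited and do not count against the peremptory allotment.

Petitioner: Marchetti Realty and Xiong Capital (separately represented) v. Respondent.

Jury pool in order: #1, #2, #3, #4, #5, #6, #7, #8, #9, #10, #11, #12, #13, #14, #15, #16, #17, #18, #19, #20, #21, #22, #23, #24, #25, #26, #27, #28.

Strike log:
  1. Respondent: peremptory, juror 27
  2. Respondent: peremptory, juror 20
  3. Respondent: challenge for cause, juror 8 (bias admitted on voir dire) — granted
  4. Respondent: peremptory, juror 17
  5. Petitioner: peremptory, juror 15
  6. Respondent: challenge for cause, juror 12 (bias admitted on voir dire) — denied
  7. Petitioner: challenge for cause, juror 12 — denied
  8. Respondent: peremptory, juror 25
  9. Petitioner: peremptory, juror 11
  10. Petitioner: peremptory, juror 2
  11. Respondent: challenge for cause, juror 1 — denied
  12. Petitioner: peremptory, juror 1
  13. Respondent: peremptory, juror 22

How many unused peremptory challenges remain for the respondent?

1

Respondent allotment: 6.
Respondent peremptories used: #27, #20, #17, #25, #22 — 5 (for-cause on #8, #12, #1 don't count).
Remaining: 6 − 5 = 1.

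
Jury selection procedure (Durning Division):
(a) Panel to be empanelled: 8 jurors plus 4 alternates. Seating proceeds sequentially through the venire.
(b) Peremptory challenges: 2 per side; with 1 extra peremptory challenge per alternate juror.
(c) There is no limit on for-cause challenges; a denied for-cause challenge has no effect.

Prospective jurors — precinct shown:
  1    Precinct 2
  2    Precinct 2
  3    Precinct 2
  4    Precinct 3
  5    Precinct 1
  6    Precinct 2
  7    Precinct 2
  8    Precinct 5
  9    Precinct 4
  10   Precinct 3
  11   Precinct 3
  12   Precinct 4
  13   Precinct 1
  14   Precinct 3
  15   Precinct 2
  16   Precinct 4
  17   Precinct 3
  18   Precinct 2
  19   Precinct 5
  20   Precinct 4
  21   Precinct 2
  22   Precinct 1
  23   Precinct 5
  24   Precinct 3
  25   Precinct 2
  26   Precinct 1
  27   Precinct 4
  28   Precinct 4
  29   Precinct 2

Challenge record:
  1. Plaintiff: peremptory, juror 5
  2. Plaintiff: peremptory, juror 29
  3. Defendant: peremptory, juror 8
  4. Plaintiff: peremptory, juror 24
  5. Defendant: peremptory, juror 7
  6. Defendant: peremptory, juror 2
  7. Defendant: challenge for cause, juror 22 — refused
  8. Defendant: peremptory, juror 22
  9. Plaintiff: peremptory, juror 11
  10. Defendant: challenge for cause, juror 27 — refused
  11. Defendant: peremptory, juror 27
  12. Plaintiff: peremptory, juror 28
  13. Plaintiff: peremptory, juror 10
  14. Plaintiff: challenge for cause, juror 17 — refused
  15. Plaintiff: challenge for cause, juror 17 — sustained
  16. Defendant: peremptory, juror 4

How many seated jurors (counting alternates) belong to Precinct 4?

Removed: #2, #4, #5, #7, #8, #10, #11, #17, #22, #24, #27, #28, #29.
Seated (12 incl. alternates): #1, #3, #6, #9, #12, #13, #14, #15, #16, #18, #19, #20.
Of those, in Precinct 4: #9, #12, #16, #20 → 4.

4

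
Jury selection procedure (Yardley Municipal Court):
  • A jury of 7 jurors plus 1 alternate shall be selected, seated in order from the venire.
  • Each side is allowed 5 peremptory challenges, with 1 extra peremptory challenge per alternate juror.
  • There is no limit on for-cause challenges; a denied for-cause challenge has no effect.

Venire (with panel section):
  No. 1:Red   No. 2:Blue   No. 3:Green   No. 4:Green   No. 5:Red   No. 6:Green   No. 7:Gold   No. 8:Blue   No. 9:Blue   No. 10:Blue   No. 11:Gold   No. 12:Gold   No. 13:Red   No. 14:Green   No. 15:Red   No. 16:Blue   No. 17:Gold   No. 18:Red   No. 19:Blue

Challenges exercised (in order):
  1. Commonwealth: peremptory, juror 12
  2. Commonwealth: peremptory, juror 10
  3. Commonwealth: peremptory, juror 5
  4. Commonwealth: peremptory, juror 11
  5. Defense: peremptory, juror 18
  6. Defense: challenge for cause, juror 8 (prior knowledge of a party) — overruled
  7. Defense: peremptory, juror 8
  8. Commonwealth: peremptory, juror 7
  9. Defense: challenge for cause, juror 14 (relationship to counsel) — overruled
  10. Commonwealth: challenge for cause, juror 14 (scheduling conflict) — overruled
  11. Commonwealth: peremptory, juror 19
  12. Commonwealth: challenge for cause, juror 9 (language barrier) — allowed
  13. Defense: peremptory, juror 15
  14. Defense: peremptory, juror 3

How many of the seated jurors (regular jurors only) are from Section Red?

2

Removed: #3, #5, #7, #8, #9, #10, #11, #12, #15, #18, #19.
Seated jurors 1–7: #1, #2, #4, #6, #13, #14, #16 (alternates #17 not counted).
Of those, in Section Red: #1, #13 → 2.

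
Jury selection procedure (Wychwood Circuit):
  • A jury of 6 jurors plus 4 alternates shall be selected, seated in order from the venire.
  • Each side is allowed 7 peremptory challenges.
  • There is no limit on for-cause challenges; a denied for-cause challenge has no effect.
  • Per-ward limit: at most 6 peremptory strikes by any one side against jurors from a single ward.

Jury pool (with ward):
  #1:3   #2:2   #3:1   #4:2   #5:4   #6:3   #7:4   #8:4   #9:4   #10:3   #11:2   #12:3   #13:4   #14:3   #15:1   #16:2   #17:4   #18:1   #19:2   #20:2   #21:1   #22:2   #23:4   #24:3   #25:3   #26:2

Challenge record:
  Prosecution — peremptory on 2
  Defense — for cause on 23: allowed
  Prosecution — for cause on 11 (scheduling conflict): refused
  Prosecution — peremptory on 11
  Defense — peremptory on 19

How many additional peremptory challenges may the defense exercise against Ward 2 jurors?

Defense peremptories so far: #19 — 1 of 7 used, 6 left overall.
Against Ward 2: #19 — 1 used; per-ward cap 6 leaves 5.
Binding limit: min(6, 5) = 5.

5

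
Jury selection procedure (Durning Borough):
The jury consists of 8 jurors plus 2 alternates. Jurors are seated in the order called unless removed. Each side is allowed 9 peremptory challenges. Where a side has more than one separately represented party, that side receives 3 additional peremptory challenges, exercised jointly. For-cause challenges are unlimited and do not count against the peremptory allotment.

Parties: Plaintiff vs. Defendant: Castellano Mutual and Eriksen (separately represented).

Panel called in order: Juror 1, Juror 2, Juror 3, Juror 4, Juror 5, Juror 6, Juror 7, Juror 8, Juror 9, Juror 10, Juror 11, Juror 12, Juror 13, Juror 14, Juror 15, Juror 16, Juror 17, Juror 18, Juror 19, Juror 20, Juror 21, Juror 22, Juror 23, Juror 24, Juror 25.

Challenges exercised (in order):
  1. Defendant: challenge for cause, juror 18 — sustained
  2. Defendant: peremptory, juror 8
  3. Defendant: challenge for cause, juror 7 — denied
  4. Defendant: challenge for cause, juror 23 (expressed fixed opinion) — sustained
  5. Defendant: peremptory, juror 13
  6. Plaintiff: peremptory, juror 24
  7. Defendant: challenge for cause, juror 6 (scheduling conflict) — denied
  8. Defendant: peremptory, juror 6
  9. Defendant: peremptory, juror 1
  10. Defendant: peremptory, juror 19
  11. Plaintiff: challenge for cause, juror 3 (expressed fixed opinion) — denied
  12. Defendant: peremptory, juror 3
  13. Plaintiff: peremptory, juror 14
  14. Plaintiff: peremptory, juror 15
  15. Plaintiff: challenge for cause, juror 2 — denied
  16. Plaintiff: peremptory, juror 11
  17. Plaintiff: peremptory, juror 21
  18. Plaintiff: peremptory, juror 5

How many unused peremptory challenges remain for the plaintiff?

3

Plaintiff allotment: 9.
Plaintiff peremptories used: #24, #14, #15, #11, #21, #5 — 6 (for-cause on #3, #2 don't count).
Remaining: 9 − 6 = 3.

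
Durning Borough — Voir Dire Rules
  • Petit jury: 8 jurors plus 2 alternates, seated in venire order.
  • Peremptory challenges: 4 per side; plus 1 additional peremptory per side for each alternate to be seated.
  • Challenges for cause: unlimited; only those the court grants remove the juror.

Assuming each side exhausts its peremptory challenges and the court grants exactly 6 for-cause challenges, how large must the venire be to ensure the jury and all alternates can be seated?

Seats to fill: 8 + 2 alternates = 10.
Peremptories: 4 + 1×2 = 6 per side × 2 sides = 12.
For-cause removals: 6.
Minimum venire: 10 + 12 + 6 = 28.

28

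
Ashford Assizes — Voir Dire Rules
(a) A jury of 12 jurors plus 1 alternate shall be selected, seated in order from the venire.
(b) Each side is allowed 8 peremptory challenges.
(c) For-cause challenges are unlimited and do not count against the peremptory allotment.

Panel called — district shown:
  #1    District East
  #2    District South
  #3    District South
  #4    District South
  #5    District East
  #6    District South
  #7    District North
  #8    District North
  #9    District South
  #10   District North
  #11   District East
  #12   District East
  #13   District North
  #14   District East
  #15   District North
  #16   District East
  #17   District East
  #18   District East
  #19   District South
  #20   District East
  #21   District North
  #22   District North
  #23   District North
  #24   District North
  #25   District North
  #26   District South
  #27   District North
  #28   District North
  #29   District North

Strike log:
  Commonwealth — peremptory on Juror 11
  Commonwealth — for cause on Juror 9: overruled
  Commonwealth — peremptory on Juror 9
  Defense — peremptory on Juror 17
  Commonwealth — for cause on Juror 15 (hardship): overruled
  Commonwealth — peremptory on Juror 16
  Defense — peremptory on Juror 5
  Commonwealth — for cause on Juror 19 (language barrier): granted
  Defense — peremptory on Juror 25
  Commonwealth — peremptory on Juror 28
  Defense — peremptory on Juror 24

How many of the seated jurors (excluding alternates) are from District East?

Removed: #5, #9, #11, #16, #17, #19, #24, #25, #28.
Seated jurors 1–12: #1, #2, #3, #4, #6, #7, #8, #10, #12, #13, #14, #15 (alternates #18 not counted).
Of those, in District East: #1, #12, #14 → 3.

3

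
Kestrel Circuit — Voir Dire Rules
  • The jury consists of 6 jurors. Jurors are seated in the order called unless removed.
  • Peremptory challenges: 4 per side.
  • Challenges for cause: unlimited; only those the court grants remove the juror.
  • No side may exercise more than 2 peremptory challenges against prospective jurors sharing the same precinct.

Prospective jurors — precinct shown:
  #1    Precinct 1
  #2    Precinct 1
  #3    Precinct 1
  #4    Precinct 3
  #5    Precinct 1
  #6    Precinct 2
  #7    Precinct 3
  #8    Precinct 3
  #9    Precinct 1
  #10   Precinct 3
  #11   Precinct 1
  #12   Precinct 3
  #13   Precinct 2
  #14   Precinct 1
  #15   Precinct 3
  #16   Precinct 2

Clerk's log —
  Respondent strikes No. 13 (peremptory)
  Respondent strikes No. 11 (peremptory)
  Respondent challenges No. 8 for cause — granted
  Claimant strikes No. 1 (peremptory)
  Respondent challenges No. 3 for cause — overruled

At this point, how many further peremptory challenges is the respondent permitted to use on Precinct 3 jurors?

2

Respondent peremptories so far: #13, #11 — 2 of 4 used, 2 left overall.
Against Precinct 3: none yet — per-precinct cap 2 leaves 2.
Binding limit: min(2, 2) = 2.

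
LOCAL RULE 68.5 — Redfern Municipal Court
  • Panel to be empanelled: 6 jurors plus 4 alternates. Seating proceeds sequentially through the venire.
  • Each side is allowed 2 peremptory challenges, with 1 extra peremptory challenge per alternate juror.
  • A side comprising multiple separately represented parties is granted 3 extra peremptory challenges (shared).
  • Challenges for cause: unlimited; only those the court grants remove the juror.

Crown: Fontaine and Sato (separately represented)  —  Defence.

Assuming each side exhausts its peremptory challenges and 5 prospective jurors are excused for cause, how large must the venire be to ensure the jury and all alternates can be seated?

30

Seats to fill: 6 + 4 alternates = 10.
Peremptories — Crown: 2 + 1×4 + 3 = 9; Defence: 2 + 1×4 = 6; total 15.
For-cause removals: 5.
Minimum venire: 10 + 15 + 5 = 30.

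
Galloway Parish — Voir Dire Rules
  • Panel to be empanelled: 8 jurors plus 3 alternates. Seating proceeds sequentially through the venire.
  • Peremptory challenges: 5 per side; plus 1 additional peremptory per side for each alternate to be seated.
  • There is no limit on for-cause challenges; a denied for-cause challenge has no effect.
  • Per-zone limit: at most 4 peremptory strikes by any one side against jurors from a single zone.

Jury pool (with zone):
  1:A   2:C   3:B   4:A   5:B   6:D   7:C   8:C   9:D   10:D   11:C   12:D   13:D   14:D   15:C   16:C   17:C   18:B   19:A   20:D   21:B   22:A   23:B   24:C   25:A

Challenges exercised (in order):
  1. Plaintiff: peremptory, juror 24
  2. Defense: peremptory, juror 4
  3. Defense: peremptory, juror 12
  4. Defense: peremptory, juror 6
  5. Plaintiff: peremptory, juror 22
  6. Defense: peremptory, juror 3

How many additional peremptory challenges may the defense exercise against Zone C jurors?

4

Defense peremptories so far: #4, #12, #6, #3 — 4 of 8 used, 4 left overall.
Against Zone C: none yet — per-zone cap 4 leaves 4.
Binding limit: min(4, 4) = 4.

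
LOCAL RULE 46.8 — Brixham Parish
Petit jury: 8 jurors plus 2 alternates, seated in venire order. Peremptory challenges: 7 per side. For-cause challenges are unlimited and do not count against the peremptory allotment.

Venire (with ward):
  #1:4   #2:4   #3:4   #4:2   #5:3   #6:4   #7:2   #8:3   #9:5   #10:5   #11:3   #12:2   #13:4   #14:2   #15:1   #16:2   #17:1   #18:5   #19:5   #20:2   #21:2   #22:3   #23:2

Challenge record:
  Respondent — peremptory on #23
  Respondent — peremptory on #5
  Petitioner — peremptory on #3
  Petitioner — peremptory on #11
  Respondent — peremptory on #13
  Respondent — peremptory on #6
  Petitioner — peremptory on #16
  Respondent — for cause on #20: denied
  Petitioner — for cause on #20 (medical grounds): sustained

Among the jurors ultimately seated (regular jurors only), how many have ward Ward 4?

2

Removed: #3, #5, #6, #11, #13, #16, #20, #23.
Seated jurors 1–8: #1, #2, #4, #7, #8, #9, #10, #12 (alternates #14, #15 not counted).
Of those, in Ward 4: #1, #2 → 2.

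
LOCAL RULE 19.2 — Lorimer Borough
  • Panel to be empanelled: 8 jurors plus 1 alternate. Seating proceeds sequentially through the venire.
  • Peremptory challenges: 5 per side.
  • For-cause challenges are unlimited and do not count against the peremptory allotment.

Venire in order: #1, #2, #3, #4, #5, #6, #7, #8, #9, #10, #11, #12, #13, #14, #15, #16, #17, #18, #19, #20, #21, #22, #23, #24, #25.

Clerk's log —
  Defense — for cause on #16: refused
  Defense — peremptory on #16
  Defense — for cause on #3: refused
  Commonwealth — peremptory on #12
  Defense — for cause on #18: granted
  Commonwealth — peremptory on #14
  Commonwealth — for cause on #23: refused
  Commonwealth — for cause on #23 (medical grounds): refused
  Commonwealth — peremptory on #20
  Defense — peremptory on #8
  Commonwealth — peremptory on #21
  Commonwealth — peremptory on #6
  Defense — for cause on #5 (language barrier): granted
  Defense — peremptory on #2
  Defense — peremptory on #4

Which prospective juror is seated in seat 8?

15

Removed: #2, #4, #5, #6, #8, #12, #14, #16, #18, #20, #21. (#3, #23 stay — for-cause denied.)
Filling seats in venire order through position 8: #1, #3, #7, #9, #10, #11, #13, #15.
So seat 8 is #15.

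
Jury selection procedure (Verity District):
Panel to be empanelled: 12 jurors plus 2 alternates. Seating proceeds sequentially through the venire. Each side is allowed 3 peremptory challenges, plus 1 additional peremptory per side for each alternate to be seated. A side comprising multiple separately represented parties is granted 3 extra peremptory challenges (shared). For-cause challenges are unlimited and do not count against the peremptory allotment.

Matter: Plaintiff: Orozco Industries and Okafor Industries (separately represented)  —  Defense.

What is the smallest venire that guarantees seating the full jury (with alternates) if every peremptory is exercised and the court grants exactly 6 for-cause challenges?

Seats to fill: 12 + 2 alternates = 14.
Peremptories — Plaintiff: 3 + 1×2 + 3 = 8; Defense: 3 + 1×2 = 5; total 13.
For-cause removals: 6.
Minimum venire: 14 + 13 + 6 = 33.

33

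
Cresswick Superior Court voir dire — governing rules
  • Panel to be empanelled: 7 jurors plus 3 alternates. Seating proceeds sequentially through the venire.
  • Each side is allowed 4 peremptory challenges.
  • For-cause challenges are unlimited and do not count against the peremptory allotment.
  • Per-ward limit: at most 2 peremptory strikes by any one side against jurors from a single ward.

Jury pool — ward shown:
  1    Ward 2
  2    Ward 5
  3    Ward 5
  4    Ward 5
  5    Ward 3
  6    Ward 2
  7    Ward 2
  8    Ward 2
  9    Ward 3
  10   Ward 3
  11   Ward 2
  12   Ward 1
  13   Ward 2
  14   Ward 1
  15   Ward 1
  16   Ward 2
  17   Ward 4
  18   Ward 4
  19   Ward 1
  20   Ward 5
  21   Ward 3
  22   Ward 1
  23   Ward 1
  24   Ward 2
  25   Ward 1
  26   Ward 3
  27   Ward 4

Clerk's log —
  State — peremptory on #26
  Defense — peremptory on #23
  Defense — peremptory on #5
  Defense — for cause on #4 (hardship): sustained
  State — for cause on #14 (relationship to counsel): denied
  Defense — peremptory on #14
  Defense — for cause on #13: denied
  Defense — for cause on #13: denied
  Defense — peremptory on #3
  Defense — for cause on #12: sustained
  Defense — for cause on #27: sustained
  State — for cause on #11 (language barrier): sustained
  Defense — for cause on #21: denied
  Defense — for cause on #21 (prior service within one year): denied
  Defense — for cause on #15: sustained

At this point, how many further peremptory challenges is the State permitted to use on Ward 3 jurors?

1

State peremptories so far: #26 — 1 of 4 used, 3 left overall.
Against Ward 3: #26 — 1 used; per-ward cap 2 leaves 1.
Binding limit: min(3, 1) = 1.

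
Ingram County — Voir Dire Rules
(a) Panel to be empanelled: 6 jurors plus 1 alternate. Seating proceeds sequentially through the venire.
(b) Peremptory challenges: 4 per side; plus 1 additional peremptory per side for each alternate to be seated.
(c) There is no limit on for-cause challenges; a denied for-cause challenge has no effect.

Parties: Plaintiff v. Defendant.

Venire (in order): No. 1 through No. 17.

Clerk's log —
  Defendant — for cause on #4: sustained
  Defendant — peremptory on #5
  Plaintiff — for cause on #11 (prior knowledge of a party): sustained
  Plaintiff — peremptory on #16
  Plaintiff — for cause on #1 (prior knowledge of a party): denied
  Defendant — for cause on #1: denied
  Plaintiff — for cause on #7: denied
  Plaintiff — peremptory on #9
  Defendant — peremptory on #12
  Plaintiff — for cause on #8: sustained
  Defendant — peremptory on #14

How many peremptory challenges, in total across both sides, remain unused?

Plaintiff allotment: 4 base + 1 × 1 alternate = 5. Defendant allotment: 4 base + 1 × 1 alternate = 5.
Plaintiff peremptories used: #16, #9 — 2 (for-cause on #11, #1, #7, #8 don't count).
Defendant peremptories used: #5, #12, #14 — 3 (for-cause on #4, #1 don't count).
Remaining: (5 − 2) + (5 − 3) = 5.

5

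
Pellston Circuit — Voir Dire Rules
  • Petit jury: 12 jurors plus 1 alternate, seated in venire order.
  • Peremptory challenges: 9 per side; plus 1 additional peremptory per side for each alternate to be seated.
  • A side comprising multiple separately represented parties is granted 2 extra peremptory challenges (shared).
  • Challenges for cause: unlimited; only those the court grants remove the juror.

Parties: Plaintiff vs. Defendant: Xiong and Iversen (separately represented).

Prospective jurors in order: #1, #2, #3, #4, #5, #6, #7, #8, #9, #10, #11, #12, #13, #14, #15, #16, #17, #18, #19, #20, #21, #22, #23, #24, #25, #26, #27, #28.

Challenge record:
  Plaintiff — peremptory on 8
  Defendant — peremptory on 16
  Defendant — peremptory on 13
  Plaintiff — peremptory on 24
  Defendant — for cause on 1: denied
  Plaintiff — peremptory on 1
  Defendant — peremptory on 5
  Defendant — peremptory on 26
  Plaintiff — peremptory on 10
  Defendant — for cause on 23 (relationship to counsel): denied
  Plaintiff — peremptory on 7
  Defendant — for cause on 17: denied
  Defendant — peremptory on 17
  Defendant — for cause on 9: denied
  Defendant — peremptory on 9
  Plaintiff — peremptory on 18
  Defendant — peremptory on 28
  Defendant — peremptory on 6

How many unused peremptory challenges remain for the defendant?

4

Defendant allotment: 9 base + 1 × 1 alternate + 2 multi-party = 12.
Defendant peremptories used: #16, #13, #5, #26, #17, #9, #28, #6 — 8 (for-cause on #1, #23, #17, #9 don't count).
Remaining: 12 − 8 = 4.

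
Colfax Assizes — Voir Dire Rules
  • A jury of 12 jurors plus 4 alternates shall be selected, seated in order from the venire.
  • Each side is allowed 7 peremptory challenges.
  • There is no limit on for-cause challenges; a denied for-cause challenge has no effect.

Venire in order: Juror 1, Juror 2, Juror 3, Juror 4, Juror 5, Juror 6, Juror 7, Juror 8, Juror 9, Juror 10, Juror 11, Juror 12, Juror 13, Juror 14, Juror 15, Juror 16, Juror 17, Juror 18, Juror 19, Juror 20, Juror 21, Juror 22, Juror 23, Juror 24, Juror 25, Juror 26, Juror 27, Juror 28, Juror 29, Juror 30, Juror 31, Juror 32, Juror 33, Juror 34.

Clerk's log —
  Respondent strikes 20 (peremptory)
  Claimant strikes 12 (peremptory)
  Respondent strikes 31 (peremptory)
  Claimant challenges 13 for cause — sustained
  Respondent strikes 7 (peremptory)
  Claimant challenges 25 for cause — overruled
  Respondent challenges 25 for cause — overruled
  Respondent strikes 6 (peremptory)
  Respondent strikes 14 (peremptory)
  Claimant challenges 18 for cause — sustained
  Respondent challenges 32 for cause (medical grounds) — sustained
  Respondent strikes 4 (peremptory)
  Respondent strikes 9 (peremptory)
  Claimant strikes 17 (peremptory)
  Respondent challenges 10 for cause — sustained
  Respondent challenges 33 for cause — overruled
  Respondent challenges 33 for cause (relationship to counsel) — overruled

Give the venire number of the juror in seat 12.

23

Removed: #4, #6, #7, #9, #10, #12, #13, #14, #17, #18, #20, #31, #32. (#25, #33 stay — for-cause denied.)
Seating in order: seats 1–12 → #1, #2, #3, #5, #8, #11, #15, #16, #19, #21, #22, #23; alternates → #24, #25, #26, #27.
So seat 12 is #23.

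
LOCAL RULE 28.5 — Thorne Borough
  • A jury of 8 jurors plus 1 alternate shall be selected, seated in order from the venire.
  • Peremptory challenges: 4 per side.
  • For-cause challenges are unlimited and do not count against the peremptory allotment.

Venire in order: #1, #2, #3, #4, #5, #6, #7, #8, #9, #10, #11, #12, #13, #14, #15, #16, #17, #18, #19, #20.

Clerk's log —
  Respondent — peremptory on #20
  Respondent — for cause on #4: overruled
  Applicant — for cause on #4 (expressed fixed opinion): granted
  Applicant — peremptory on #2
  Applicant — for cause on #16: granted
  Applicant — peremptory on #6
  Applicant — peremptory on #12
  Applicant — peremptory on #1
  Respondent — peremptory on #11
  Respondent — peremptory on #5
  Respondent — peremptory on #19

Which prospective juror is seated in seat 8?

15

Removed: #1, #2, #4, #5, #6, #11, #12, #16, #19, #20.
Filling seats in venire order through position 8: #3, #7, #8, #9, #10, #13, #14, #15.
So seat 8 is #15.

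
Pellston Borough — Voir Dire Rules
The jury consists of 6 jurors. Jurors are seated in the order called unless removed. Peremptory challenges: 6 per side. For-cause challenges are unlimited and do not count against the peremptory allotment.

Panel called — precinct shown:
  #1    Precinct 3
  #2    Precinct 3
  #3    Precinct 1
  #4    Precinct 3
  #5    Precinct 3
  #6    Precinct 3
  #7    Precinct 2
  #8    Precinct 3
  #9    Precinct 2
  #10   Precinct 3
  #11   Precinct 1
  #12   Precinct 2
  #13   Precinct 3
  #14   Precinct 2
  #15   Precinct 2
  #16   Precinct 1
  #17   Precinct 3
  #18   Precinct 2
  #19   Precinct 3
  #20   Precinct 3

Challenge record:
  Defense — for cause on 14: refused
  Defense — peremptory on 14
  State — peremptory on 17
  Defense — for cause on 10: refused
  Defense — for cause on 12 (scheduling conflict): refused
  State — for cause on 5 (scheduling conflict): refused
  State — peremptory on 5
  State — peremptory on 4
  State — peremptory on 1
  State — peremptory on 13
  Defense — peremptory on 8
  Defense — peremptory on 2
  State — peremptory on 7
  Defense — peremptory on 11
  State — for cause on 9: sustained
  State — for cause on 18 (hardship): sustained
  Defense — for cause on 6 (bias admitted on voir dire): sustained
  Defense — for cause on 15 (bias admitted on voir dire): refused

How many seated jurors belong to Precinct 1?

2

Removed: #1, #2, #4, #5, #6, #7, #8, #9, #11, #13, #14, #17, #18.
Seated jurors 1–6: #3, #10, #12, #15, #16, #19.
Of those, in Precinct 1: #3, #16 → 2.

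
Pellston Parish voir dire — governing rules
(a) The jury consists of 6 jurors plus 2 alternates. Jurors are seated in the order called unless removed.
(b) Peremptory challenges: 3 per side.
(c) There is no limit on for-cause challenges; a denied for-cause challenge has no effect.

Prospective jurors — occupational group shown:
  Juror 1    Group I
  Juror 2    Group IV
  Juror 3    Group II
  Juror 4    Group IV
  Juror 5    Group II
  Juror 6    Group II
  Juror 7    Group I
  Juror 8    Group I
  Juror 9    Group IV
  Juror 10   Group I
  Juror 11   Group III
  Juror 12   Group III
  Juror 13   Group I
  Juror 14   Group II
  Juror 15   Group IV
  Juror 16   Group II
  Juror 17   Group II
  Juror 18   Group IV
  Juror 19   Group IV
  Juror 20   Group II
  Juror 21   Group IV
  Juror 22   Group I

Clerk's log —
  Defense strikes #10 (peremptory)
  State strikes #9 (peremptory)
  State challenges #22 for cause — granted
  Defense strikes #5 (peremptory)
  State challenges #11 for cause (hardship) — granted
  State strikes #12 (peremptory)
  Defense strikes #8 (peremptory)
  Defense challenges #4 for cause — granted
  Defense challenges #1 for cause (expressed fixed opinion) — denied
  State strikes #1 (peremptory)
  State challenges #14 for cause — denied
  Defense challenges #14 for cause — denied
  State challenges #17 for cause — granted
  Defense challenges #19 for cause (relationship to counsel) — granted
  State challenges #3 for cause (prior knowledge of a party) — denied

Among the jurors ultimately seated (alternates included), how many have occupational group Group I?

2

Removed: #1, #4, #5, #8, #9, #10, #11, #12, #17, #19, #22.
Seated (8 incl. alternates): #2, #3, #6, #7, #13, #14, #15, #16.
Of those, in Group I: #7, #13 → 2.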